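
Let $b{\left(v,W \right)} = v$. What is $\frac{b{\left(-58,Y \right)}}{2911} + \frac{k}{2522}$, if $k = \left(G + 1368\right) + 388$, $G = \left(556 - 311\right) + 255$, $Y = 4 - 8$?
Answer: $\frac{3210470}{3670771} \approx 0.8746$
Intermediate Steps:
$Y = -4$ ($Y = 4 - 8 = -4$)
$G = 500$ ($G = 245 + 255 = 500$)
$k = 2256$ ($k = \left(500 + 1368\right) + 388 = 1868 + 388 = 2256$)
$\frac{b{\left(-58,Y \right)}}{2911} + \frac{k}{2522} = - \frac{58}{2911} + \frac{2256}{2522} = \left(-58\right) \frac{1}{2911} + 2256 \cdot \frac{1}{2522} = - \frac{58}{2911} + \frac{1128}{1261} = \frac{3210470}{3670771}$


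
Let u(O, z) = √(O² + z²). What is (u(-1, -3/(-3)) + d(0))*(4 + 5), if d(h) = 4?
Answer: 36 + 9*√2 ≈ 48.728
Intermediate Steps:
(u(-1, -3/(-3)) + d(0))*(4 + 5) = (√((-1)² + (-3/(-3))²) + 4)*(4 + 5) = (√(1 + (-3*(-⅓))²) + 4)*9 = (√(1 + 1²) + 4)*9 = (√(1 + 1) + 4)*9 = (√2 + 4)*9 = (4 + √2)*9 = 36 + 9*√2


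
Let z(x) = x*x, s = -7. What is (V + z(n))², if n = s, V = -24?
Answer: 625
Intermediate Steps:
n = -7
z(x) = x²
(V + z(n))² = (-24 + (-7)²)² = (-24 + 49)² = 25² = 625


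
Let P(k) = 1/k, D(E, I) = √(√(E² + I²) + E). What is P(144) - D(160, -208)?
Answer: 1/144 - 4*√(10 + √269) ≈ -20.546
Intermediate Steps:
D(E, I) = √(E + √(E² + I²))
P(144) - D(160, -208) = 1/144 - √(160 + √(160² + (-208)²)) = 1/144 - √(160 + √(25600 + 43264)) = 1/144 - √(160 + √68864) = 1/144 - √(160 + 16*√269)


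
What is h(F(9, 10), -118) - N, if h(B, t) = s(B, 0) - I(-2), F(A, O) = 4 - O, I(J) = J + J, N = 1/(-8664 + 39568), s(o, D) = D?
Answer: 123615/30904 ≈ 4.0000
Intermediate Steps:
N = 1/30904 ≈ 3.2358e-5
I(J) = 2*J
h(B, t) = 4 (h(B, t) = 0 - 2*(-2) = 0 - 1*(-4) = 0 + 4 = 4)
h(F(9, 10), -118) - N = 4 - 1*1/30904 = 4 - 1/30904 = 123615/30904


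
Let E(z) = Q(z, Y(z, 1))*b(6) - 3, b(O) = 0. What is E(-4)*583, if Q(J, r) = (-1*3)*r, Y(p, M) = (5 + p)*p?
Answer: -1749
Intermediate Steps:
Y(p, M) = p*(5 + p)
Q(J, r) = -3*r
E(z) = -3 (E(z) = -3*z*(5 + z)*0 - 3 = 0 - 3 = -3)
E(-4)*583 = -3*583 = -1749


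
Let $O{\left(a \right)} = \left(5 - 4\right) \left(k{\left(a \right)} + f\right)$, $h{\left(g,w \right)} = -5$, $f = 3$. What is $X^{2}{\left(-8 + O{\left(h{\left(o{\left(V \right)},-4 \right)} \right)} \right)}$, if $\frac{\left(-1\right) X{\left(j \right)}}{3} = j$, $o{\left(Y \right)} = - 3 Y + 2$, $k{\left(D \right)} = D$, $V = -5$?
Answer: $900$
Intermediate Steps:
$o{\left(Y \right)} = 2 - 3 Y$
$O{\left(a \right)} = 3 + a$ ($O{\left(a \right)} = \left(5 - 4\right) \left(a + 3\right) = 1 \left(3 + a\right) = 3 + a$)
$X{\left(j \right)} = - 3 j$
$X^{2}{\left(-8 + O{\left(h{\left(o{\left(V \right)},-4 \right)} \right)} \right)} = \left(- 3 \left(-8 + \left(3 - 5\right)\right)\right)^{2} = \left(- 3 \left(-8 - 2\right)\right)^{2} = \left(\left(-3\right) \left(-10\right)\right)^{2} = 30^{2} = 900$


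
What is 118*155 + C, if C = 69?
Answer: 18359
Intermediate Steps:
118*155 + C = 118*155 + 69 = 18290 + 69 = 18359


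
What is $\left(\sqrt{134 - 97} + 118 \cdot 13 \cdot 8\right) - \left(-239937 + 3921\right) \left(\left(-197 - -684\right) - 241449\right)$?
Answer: $-56870875120 + \sqrt{37} \approx -5.6871 \cdot 10^{10}$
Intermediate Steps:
$\left(\sqrt{134 - 97} + 118 \cdot 13 \cdot 8\right) - \left(-239937 + 3921\right) \left(\left(-197 - -684\right) - 241449\right) = \left(\sqrt{37} + 118 \cdot 104\right) - - 236016 \left(\left(-197 + 684\right) - 241449\right) = \left(\sqrt{37} + 12272\right) - - 236016 \left(487 - 241449\right) = \left(12272 + \sqrt{37}\right) - \left(-236016\right) \left(-240962\right) = \left(12272 + \sqrt{37}\right) - 56870887392 = -56870875120 + \sqrt{37}$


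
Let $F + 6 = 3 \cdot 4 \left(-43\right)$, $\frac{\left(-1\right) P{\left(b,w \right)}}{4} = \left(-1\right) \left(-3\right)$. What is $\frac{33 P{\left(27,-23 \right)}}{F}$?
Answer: $\frac{22}{29} \approx 0.75862$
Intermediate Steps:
$P{\left(b,w \right)} = -12$ ($P{\left(b,w \right)} = - 4 \left(\left(-1\right) \left(-3\right)\right) = \left(-4\right) 3 = -12$)
$F = -522$ ($F = -6 + 3 \cdot 4 \left(-43\right) = -6 + 12 \left(-43\right) = -6 - 516 = -522$)
$\frac{33 P{\left(27,-23 \right)}}{F} = \frac{33 \left(-12\right)}{-522} = \left(-396\right) \left(- \frac{1}{522}\right) = \frac{22}{29}$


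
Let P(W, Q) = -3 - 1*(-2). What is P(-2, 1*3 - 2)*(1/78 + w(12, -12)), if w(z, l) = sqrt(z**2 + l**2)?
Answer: -1/78 - 12*sqrt(2) ≈ -16.983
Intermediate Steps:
w(z, l) = sqrt(l**2 + z**2)
P(W, Q) = -1 (P(W, Q) = -3 + 2 = -1)
P(-2, 1*3 - 2)*(1/78 + w(12, -12)) = -(1/78 + sqrt((-12)**2 + 12**2)) = -(1/78 + sqrt(144 + 144)) = -(1/78 + sqrt(288)) = -(1/78 + 12*sqrt(2)) = -1/78 - 12*sqrt(2)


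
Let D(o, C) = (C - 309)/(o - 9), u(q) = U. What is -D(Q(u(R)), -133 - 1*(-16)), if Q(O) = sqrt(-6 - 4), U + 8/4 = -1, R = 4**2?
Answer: -3834/91 - 426*I*sqrt(10)/91 ≈ -42.132 - 14.804*I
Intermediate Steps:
R = 16
U = -3 (U = -2 - 1 = -3)
u(q) = -3
Q(O) = I*sqrt(10) (Q(O) = sqrt(-10) = I*sqrt(10))
D(o, C) = (-309 + C)/(-9 + o)
-D(Q(u(R)), -133 - 1*(-16)) = -(-309 + (-133 - 1*(-16)))/(-9 + I*sqrt(10)) = -(-309 + (-133 + 16))/(-9 + I*sqrt(10)) = -(-309 - 117)/(-9 + I*sqrt(10)) = -(-426)/(-9 + I*sqrt(10)) = 426/(-9 + I*sqrt(10))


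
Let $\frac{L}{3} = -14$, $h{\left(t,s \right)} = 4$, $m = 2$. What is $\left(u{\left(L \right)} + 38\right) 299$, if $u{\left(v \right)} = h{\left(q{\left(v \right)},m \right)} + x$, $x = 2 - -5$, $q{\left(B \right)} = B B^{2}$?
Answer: $14651$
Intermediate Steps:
$q{\left(B \right)} = B^{3}$
$x = 7$ ($x = 2 + 5 = 7$)
$L = -42$ ($L = 3 \left(-14\right) = -42$)
$u{\left(v \right)} = 11$ ($u{\left(v \right)} = 4 + 7 = 11$)
$\left(u{\left(L \right)} + 38\right) 299 = \left(11 + 38\right) 299 = 49 \cdot 299 = 14651$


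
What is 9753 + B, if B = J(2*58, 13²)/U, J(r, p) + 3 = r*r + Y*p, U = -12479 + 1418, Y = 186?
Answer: 107833046/11061 ≈ 9748.9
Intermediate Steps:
U = -11061
J(r, p) = -3 + r² + 186*p (J(r, p) = -3 + (r*r + 186*p) = -3 + (r² + 186*p) = -3 + r² + 186*p)
B = -44887/11061 (B = (-3 + (2*58)² + 186*13²)/(-11061) = (-3 + 116² + 186*169)*(-1/11061) = (-3 + 13456 + 31434)*(-1/11061) = 44887*(-1/11061) = -44887/11061 ≈ -4.0581)
9753 + B = 9753 - 44887/11061 = 107833046/11061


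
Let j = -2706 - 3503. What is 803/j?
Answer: -803/6209 ≈ -0.12933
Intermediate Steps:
j = -6209
803/j = 803/(-6209) = 803*(-1/6209) = -803/6209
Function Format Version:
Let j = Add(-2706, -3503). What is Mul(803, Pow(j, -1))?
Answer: Rational(-803, 6209) ≈ -0.12933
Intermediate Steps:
j = -6209
Mul(803, Pow(j, -1)) = Mul(803, Pow(-6209, -1)) = Mul(803, Rational(-1, 6209)) = Rational(-803, 6209)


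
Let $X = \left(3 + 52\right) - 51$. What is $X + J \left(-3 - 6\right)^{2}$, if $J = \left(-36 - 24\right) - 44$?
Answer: $-8420$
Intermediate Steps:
$J = -104$ ($J = -60 - 44 = -104$)
$X = 4$ ($X = 55 - 51 = 4$)
$X + J \left(-3 - 6\right)^{2} = 4 - 104 \left(-3 - 6\right)^{2} = 4 - 104 \left(-9\right)^{2} = 4 - 8424 = -8420$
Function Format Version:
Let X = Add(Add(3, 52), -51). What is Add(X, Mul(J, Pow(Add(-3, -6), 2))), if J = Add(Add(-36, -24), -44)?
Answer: -8420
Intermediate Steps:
J = -104 (J = Add(-60, -44) = -104)
X = 4 (X = Add(55, -51) = 4)
Add(X, Mul(J, Pow(Add(-3, -6), 2))) = Add(4, Mul(-104, Pow(Add(-3, -6), 2))) = Add(4, Mul(-104, Pow(-9, 2))) = Add(4, Mul(-104, 81)) = Add(4, -8424) = -8420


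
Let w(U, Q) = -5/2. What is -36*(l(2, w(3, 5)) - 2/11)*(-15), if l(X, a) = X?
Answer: 10800/11 ≈ 981.82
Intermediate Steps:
w(U, Q) = -5/2 (w(U, Q) = -5*½ = -5/2)
-36*(l(2, w(3, 5)) - 2/11)*(-15) = -36*(2 - 2/11)*(-15) = -36*20/11*(-15) = -720/11*(-15) = 10800/11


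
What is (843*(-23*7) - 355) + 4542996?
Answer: 4406918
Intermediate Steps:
(843*(-23*7) - 355) + 4542996 = (843*(-161) - 355) + 4542996 = (-135723 - 355) + 4542996 = -136078 + 4542996 = 4406918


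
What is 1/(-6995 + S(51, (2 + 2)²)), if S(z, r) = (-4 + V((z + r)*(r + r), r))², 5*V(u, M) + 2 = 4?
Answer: -25/174551 ≈ -0.00014322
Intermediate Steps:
V(u, M) = ⅖ (V(u, M) = -⅖ + (⅕)*4 = -⅖ + ⅘ = ⅖)
S(z, r) = 324/25 (S(z, r) = (-4 + ⅖)² = (-18/5)² = 324/25)
1/(-6995 + S(51, (2 + 2)²)) = 1/(-6995 + 324/25) = 1/(-174551/25) = -25/174551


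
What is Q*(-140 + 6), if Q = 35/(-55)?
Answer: 938/11 ≈ 85.273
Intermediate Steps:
Q = -7/11 (Q = 35*(-1/55) = -7/11 ≈ -0.63636)
Q*(-140 + 6) = -7*(-140 + 6)/11 = -7/11*(-134) = 938/11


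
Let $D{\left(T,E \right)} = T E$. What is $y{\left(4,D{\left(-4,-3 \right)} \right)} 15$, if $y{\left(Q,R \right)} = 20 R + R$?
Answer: $3780$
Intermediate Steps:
$D{\left(T,E \right)} = E T$
$y{\left(Q,R \right)} = 21 R$
$y{\left(4,D{\left(-4,-3 \right)} \right)} 15 = 21 \left(\left(-3\right) \left(-4\right)\right) 15 = 21 \cdot 12 \cdot 15 = 252 \cdot 15 = 3780$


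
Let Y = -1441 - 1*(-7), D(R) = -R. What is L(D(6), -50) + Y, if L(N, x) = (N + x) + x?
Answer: -1540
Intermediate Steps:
L(N, x) = N + 2*x
Y = -1434 (Y = -1441 + 7 = -1434)
L(D(6), -50) + Y = (-1*6 + 2*(-50)) - 1434 = (-6 - 100) - 1434 = -106 - 1434 = -1540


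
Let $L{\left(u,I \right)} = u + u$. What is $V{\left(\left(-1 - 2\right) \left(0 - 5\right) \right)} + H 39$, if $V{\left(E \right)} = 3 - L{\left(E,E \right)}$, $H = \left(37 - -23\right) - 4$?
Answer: $2157$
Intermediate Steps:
$L{\left(u,I \right)} = 2 u$
$H = 56$ ($H = \left(37 + 23\right) - 4 = 60 - 4 = 56$)
$V{\left(E \right)} = 3 - 2 E$
$V{\left(\left(-1 - 2\right) \left(0 - 5\right) \right)} + H 39 = \left(3 - 2 \left(-1 - 2\right) \left(0 - 5\right)\right) + 56 \cdot 39 = \left(3 - 2 \left(\left(-3\right) \left(-5\right)\right)\right) + 2184 = \left(3 - 30\right) + 2184 = -27 + 2184 = 2157$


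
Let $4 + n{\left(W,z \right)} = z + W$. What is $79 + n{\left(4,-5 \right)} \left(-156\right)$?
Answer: $859$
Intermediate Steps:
$n{\left(W,z \right)} = -4 + W + z$ ($n{\left(W,z \right)} = -4 + \left(z + W\right) = -4 + \left(W + z\right) = -4 + W + z$)
$79 + n{\left(4,-5 \right)} \left(-156\right) = 79 + \left(-4 + 4 - 5\right) \left(-156\right) = 79 - -780 = 79 + 780 = 859$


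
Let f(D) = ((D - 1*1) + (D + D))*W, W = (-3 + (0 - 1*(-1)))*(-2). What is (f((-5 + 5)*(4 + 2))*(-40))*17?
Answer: 2720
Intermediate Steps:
W = 4 (W = (-3 + (0 + 1))*(-2) = (-3 + 1)*(-2) = -2*(-2) = 4)
f(D) = -4 + 12*D (f(D) = ((D - 1*1) + (D + D))*4 = ((D - 1) + 2*D)*4 = ((-1 + D) + 2*D)*4 = (-1 + 3*D)*4 = -4 + 12*D)
(f((-5 + 5)*(4 + 2))*(-40))*17 = ((-4 + 12*((-5 + 5)*(4 + 2)))*(-40))*17 = ((-4 + 12*(0*6))*(-40))*17 = ((-4 + 12*0)*(-40))*17 = ((-4 + 0)*(-40))*17 = -4*(-40)*17 = 160*17 = 2720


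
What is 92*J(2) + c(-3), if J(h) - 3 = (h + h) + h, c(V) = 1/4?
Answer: 3313/4 ≈ 828.25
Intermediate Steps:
c(V) = ¼
J(h) = 3 + 3*h (J(h) = 3 + ((h + h) + h) = 3 + (2*h + h) = 3 + 3*h)
92*J(2) + c(-3) = 92*(3 + 3*2) + ¼ = 92*(3 + 6) + ¼ = 92*9 + ¼ = 828 + ¼ = 3313/4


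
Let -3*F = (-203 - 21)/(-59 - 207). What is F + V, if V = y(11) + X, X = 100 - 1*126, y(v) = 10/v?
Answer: -15908/627 ≈ -25.372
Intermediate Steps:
X = -26 (X = 100 - 126 = -26)
F = -16/57 (F = -(-203 - 21)/(3*(-59 - 207)) = -(-224)/(3*(-266)) = -(-224)*(-1)/(3*266) = -⅓*16/19 = -16/57 ≈ -0.28070)
V = -276/11 (V = 10/11 - 26 = -276/11 ≈ -25.091)
F + V = -16/57 - 276/11 = -15908/627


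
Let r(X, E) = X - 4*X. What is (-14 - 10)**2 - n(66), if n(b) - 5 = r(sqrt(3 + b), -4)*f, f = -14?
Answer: 571 - 42*sqrt(69) ≈ 222.12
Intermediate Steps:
r(X, E) = -3*X
n(b) = 5 + 42*sqrt(3 + b) (n(b) = 5 - 3*sqrt(3 + b)*(-14) = 5 + 42*sqrt(3 + b))
(-14 - 10)**2 - n(66) = (-14 - 10)**2 - (5 + 42*sqrt(3 + 66)) = (-24)**2 - (5 + 42*sqrt(69)) = 576 + (-5 - 42*sqrt(69)) = 571 - 42*sqrt(69)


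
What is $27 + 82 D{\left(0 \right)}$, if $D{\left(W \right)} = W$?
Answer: $27$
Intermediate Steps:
$27 + 82 D{\left(0 \right)} = 27 + 82 \cdot 0 = 27 + 0 = 27$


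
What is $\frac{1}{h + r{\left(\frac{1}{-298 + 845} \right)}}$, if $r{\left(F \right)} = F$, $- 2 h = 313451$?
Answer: $- \frac{1094}{171457695} \approx -6.3806 \cdot 10^{-6}$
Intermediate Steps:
$h = - \frac{313451}{2}$ ($h = \left(- \frac{1}{2}\right) 313451 = - \frac{313451}{2} \approx -1.5673 \cdot 10^{5}$)
$\frac{1}{h + r{\left(\frac{1}{-298 + 845} \right)}} = \frac{1}{- \frac{313451}{2} + \frac{1}{-298 + 845}} = \frac{1}{- \frac{313451}{2} + \frac{1}{547}} = \frac{1}{- \frac{171457695}{1094}} = - \frac{1094}{171457695}$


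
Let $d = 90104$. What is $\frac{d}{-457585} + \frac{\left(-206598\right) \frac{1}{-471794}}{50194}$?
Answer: $- \frac{1066839417404957}{5418087365426530} \approx -0.1969$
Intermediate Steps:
$\frac{d}{-457585} + \frac{\left(-206598\right) \frac{1}{-471794}}{50194} = \frac{90104}{-457585} + \frac{\left(-206598\right) \frac{1}{-471794}}{50194} = 90104 \left(- \frac{1}{457585}\right) + \left(-206598\right) \left(- \frac{1}{471794}\right) \frac{1}{50194} = - \frac{90104}{457585} + \frac{103299}{235897} \cdot \frac{1}{50194} = - \frac{90104}{457585} + \frac{103299}{11840614018} = - \frac{1066839417404957}{5418087365426530}$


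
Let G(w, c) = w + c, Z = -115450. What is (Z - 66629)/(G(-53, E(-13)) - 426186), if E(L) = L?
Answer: 60693/142084 ≈ 0.42716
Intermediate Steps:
G(w, c) = c + w
(Z - 66629)/(G(-53, E(-13)) - 426186) = (-115450 - 66629)/((-13 - 53) - 426186) = -182079/(-66 - 426186) = -182079/(-426252) = -182079*(-1/426252) = 60693/142084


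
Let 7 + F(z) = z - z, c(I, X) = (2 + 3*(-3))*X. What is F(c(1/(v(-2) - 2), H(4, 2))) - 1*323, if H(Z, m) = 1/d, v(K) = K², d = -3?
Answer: -330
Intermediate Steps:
H(Z, m) = -⅓ (H(Z, m) = 1/(-3) = -⅓)
c(I, X) = -7*X (c(I, X) = (2 - 9)*X = -7*X)
F(z) = -7 (F(z) = -7 + (z - z) = -7 + 0 = -7)
F(c(1/(v(-2) - 2), H(4, 2))) - 1*323 = -7 - 1*323 = -7 - 323 = -330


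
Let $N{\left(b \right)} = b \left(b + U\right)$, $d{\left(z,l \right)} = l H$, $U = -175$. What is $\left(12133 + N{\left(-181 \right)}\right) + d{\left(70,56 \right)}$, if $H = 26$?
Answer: $78025$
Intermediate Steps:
$d{\left(z,l \right)} = 26 l$ ($d{\left(z,l \right)} = l 26 = 26 l$)
$N{\left(b \right)} = b \left(-175 + b\right)$ ($N{\left(b \right)} = b \left(b - 175\right) = b \left(-175 + b\right)$)
$\left(12133 + N{\left(-181 \right)}\right) + d{\left(70,56 \right)} = \left(12133 - 181 \left(-175 - 181\right)\right) + 26 \cdot 56 = \left(12133 - -64436\right) + 1456 = \left(12133 + 64436\right) + 1456 = 76569 + 1456 = 78025$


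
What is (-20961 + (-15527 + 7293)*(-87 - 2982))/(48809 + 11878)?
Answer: 2805465/6743 ≈ 416.06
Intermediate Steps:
(-20961 + (-15527 + 7293)*(-87 - 2982))/(48809 + 11878) = (-20961 - 8234*(-3069))/60687 = (-20961 + 25270146)*(1/60687) = 25249185*(1/60687) = 2805465/6743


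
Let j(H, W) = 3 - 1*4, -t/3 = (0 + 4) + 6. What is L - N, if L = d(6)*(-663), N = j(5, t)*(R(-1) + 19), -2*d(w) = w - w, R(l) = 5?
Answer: 24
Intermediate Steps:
t = -30 (t = -3*((0 + 4) + 6) = -3*(4 + 6) = -3*10 = -30)
j(H, W) = -1 (j(H, W) = 3 - 4 = -1)
d(w) = 0 (d(w) = -(w - w)/2 = -1/2*0 = 0)
N = -24 (N = -(5 + 19) = -1*24 = -24)
L = 0 (L = 0*(-663) = 0)
L - N = 0 - 1*(-24) = 0 + 24 = 24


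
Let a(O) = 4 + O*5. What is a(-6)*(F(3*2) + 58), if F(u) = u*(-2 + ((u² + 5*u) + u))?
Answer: -12428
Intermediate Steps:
a(O) = 4 + 5*O
F(u) = u*(-2 + u² + 6*u) (F(u) = u*(-2 + (u² + 6*u)) = u*(-2 + u² + 6*u))
a(-6)*(F(3*2) + 58) = (4 + 5*(-6))*((3*2)*(-2 + (3*2)² + 6*(3*2)) + 58) = (4 - 30)*(6*(-2 + 6² + 6*6) + 58) = -26*(6*(-2 + 36 + 36) + 58) = -26*(6*70 + 58) = -26*(420 + 58) = -26*478 = -12428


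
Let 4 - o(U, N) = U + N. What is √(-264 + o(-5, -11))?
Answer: 2*I*√61 ≈ 15.62*I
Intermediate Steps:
o(U, N) = 4 - N - U (o(U, N) = 4 - (U + N) = 4 - (N + U) = 4 + (-N - U) = 4 - N - U)
√(-264 + o(-5, -11)) = √(-264 + (4 - 1*(-11) - 1*(-5))) = √(-264 + (4 + 11 + 5)) = √(-264 + 20) = √(-244) = 2*I*√61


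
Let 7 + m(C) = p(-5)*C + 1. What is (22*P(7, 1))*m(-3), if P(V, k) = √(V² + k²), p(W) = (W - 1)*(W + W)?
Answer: -20460*√2 ≈ -28935.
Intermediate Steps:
p(W) = 2*W*(-1 + W) (p(W) = (-1 + W)*(2*W) = 2*W*(-1 + W))
m(C) = -6 + 60*C (m(C) = -7 + ((2*(-5)*(-1 - 5))*C + 1) = -7 + ((2*(-5)*(-6))*C + 1) = -7 + (60*C + 1) = -7 + (1 + 60*C) = -6 + 60*C)
(22*P(7, 1))*m(-3) = (22*√(7² + 1²))*(-6 + 60*(-3)) = (22*√(49 + 1))*(-6 - 180) = (22*√50)*(-186) = (22*(5*√2))*(-186) = (110*√2)*(-186) = -20460*√2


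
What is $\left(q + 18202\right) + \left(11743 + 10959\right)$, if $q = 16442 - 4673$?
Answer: $52673$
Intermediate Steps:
$q = 11769$ ($q = 16442 - 4673 = 11769$)
$\left(q + 18202\right) + \left(11743 + 10959\right) = \left(11769 + 18202\right) + \left(11743 + 10959\right) = 29971 + 22702 = 52673$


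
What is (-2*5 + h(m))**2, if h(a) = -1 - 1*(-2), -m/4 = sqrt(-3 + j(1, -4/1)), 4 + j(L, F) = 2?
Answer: 81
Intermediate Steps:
j(L, F) = -2 (j(L, F) = -4 + 2 = -2)
m = -4*I*sqrt(5) (m = -4*sqrt(-3 - 2) = -4*I*sqrt(5) ≈ -8.9443*I)
h(a) = 1 (h(a) = -1 + 2 = 1)
(-2*5 + h(m))**2 = (-2*5 + 1)**2 = (-10 + 1)**2 = (-9)**2 = 81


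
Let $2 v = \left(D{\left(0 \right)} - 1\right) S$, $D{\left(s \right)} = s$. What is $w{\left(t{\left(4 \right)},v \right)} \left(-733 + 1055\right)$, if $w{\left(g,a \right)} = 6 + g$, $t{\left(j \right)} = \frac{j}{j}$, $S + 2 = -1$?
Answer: $2254$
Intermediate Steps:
$S = -3$ ($S = -2 - 1 = -3$)
$v = \frac{3}{2}$ ($v = \frac{\left(0 - 1\right) \left(-3\right)}{2} = \frac{\left(-1\right) \left(-3\right)}{2} = \frac{1}{2} \cdot 3 = \frac{3}{2} \approx 1.5$)
$t{\left(j \right)} = 1$
$w{\left(t{\left(4 \right)},v \right)} \left(-733 + 1055\right) = \left(6 + 1\right) \left(-733 + 1055\right) = 7 \cdot 322 = 2254$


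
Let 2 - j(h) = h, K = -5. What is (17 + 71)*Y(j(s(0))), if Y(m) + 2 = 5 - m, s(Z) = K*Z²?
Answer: 88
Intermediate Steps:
s(Z) = -5*Z²
j(h) = 2 - h
Y(m) = 3 - m (Y(m) = -2 + (5 - m) = 3 - m)
(17 + 71)*Y(j(s(0))) = (17 + 71)*(3 - (2 - (-5)*0²)) = 88*(3 - (2 - (-5)*0)) = 88*(3 - (2 - 1*0)) = 88*(3 - (2 + 0)) = 88*(3 - 1*2) = 88*(3 - 2) = 88*1 = 88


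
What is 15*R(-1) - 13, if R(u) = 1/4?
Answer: -37/4 ≈ -9.2500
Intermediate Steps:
R(u) = ¼
15*R(-1) - 13 = 15*(¼) - 13 = 15/4 - 13 = -37/4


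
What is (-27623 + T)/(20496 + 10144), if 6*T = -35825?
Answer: -201563/183840 ≈ -1.0964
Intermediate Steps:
T = -35825/6 (T = (⅙)*(-35825) = -35825/6 ≈ -5970.8)
(-27623 + T)/(20496 + 10144) = (-27623 - 35825/6)/(20496 + 10144) = -201563/6/30640 = -201563/6*1/30640 = -201563/183840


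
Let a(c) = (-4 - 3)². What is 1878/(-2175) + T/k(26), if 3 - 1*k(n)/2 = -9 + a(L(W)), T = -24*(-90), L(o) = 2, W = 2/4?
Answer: -806162/26825 ≈ -30.053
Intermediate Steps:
W = ½ (W = 2*(¼) = ½ ≈ 0.50000)
a(c) = 49 (a(c) = (-7)² = 49)
T = 2160
k(n) = -74 (k(n) = 6 - 2*(-9 + 49) = 6 - 2*40 = 6 - 80 = -74)
1878/(-2175) + T/k(26) = 1878/(-2175) + 2160/(-74) = 1878*(-1/2175) + 2160*(-1/74) = -626/725 - 1080/37 = -806162/26825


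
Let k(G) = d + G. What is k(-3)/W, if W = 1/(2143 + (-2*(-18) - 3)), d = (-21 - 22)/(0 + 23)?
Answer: -243712/23 ≈ -10596.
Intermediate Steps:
d = -43/23 ≈ -1.8696
k(G) = -43/23 + G
W = 1/2176 (W = 1/(2143 + (36 - 3)) = 1/(2143 + 33) = 1/2176 ≈ 0.00045956)
k(-3)/W = (-43/23 - 3)/(1/2176) = -112/23*2176 = -243712/23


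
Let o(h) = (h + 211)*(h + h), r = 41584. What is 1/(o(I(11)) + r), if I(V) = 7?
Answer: 1/44636 ≈ 2.2403e-5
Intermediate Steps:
o(h) = 2*h*(211 + h) (o(h) = (211 + h)*(2*h) = 2*h*(211 + h))
1/(o(I(11)) + r) = 1/(2*7*(211 + 7) + 41584) = 1/(2*7*218 + 41584) = 1/(3052 + 41584) = 1/44636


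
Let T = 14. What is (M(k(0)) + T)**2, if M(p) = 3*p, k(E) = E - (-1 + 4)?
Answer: 25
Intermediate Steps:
k(E) = -3 + E (k(E) = E - 1*3 = E - 3 = -3 + E)
(M(k(0)) + T)**2 = (3*(-3 + 0) + 14)**2 = (3*(-3) + 14)**2 = (-9 + 14)**2 = 5**2 = 25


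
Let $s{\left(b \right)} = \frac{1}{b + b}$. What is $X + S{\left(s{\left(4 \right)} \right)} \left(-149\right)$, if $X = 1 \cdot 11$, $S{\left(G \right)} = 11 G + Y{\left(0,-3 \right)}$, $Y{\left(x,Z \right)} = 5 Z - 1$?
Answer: $\frac{17521}{8} \approx 2190.1$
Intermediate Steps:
$s{\left(b \right)} = \frac{1}{2 b}$
$Y{\left(x,Z \right)} = -1 + 5 Z$
$S{\left(G \right)} = -16 + 11 G$ ($S{\left(G \right)} = 11 G + \left(-1 + 5 \left(-3\right)\right) = 11 G - 16 = -16 + 11 G$)
$X = 11$
$X + S{\left(s{\left(4 \right)} \right)} \left(-149\right) = 11 + \left(-16 + 11 \frac{1}{2 \cdot 4}\right) \left(-149\right) = 11 + \left(-16 + 11 \cdot \frac{1}{2} \cdot \frac{1}{4}\right) \left(-149\right) = 11 + \left(-16 + 11 \cdot \frac{1}{8}\right) \left(-149\right) = 11 + \left(-16 + \frac{11}{8}\right) \left(-149\right) = 11 - - \frac{17433}{8} = 11 + \frac{17433}{8} = \frac{17521}{8}$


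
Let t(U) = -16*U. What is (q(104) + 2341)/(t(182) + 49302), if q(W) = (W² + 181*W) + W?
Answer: 6417/9278 ≈ 0.69164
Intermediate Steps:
q(W) = W² + 182*W
(q(104) + 2341)/(t(182) + 49302) = (104*(182 + 104) + 2341)/(-16*182 + 49302) = (104*286 + 2341)/(-2912 + 49302) = (29744 + 2341)/46390 = 32085*(1/46390) = 6417/9278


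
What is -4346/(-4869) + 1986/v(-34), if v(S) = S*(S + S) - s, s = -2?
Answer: 9863239/5633433 ≈ 1.7508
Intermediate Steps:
v(S) = 2 + 2*S² (v(S) = S*(S + S) - 1*(-2) = S*(2*S) + 2 = 2*S² + 2 = 2 + 2*S²)
-4346/(-4869) + 1986/v(-34) = -4346/(-4869) + 1986/(2 + 2*(-34)²) = -4346*(-1/4869) + 1986/(2 + 2*1156) = 4346/4869 + 1986/(2 + 2312) = 4346/4869 + 1986/2314 = 4346/4869 + 1986*(1/2314) = 4346/4869 + 993/1157 = 9863239/5633433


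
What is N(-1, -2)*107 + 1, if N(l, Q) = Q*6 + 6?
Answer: -641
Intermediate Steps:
N(l, Q) = 6 + 6*Q (N(l, Q) = 6*Q + 6 = 6 + 6*Q)
N(-1, -2)*107 + 1 = (6 + 6*(-2))*107 + 1 = (6 - 12)*107 + 1 = -6*107 + 1 = -642 + 1 = -641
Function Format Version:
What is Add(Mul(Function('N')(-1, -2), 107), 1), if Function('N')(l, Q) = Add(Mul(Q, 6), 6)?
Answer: -641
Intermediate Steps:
Function('N')(l, Q) = Add(6, Mul(6, Q)) (Function('N')(l, Q) = Add(Mul(6, Q), 6) = Add(6, Mul(6, Q)))
Add(Mul(Function('N')(-1, -2), 107), 1) = Add(Mul(Add(6, Mul(6, -2)), 107), 1) = Add(Mul(Add(6, -12), 107), 1) = Add(Mul(-6, 107), 1) = Add(-642, 1) = -641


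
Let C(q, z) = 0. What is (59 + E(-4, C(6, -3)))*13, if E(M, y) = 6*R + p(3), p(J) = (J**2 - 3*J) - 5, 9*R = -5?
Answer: 1976/3 ≈ 658.67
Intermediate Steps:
R = -5/9 (R = (1/9)*(-5) = -5/9 ≈ -0.55556)
p(J) = -5 + J**2 - 3*J
E(M, y) = -25/3 (E(M, y) = 6*(-5/9) + (-5 + 3**2 - 3*3) = -10/3 + (-5 + 9 - 9) = -10/3 - 5 = -25/3)
(59 + E(-4, C(6, -3)))*13 = (59 - 25/3)*13 = (152/3)*13 = 1976/3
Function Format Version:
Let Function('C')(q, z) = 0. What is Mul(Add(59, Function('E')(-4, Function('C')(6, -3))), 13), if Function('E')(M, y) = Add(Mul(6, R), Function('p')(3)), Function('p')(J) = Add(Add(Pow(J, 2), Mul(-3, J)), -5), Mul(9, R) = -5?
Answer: Rational(1976, 3) ≈ 658.67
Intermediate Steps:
R = Rational(-5, 9) (R = Mul(Rational(1, 9), -5) = Rational(-5, 9) ≈ -0.55556)
Function('p')(J) = Add(-5, Pow(J, 2), Mul(-3, J))
Function('E')(M, y) = Rational(-25, 3) (Function('E')(M, y) = Add(Mul(6, Rational(-5, 9)), Add(-5, Pow(3, 2), Mul(-3, 3))) = Add(Rational(-10, 3), Add(-5, 9, -9)) = Add(Rational(-10, 3), -5) = Rational(-25, 3))
Mul(Add(59, Function('E')(-4, Function('C')(6, -3))), 13) = Mul(Add(59, Rational(-25, 3)), 13) = Mul(Rational(152, 3), 13) = Rational(1976, 3)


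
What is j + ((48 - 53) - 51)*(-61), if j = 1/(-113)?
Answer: 386007/113 ≈ 3416.0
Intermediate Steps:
j = -1/113 ≈ -0.0088496
j + ((48 - 53) - 51)*(-61) = -1/113 + ((48 - 53) - 51)*(-61) = -1/113 + (-5 - 51)*(-61) = -1/113 - 56*(-61) = -1/113 + 3416 = 386007/113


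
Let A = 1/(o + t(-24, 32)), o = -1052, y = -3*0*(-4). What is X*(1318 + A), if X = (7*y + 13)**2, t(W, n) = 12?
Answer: 17819347/80 ≈ 2.2274e+5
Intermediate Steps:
y = 0 (y = 0*(-4) = 0)
X = 169 (X = (7*0 + 13)**2 = (0 + 13)**2 = 13**2 = 169)
A = -1/1040 (A = 1/(-1052 + 12) = 1/(-1040) = -1/1040 ≈ -0.00096154)
X*(1318 + A) = 169*(1318 - 1/1040) = 169*(1370719/1040) = 17819347/80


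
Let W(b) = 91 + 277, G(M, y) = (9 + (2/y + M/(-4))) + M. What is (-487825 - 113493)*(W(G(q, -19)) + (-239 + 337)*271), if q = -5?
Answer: -16191088468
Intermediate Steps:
G(M, y) = 9 + 2/y + 3*M/4 (G(M, y) = (9 + (2/y + M*(-1/4))) + M = (9 + (2/y - M/4)) + M = (9 + 2/y - M/4) + M = 9 + 2/y + 3*M/4)
W(b) = 368
(-487825 - 113493)*(W(G(q, -19)) + (-239 + 337)*271) = (-487825 - 113493)*(368 + (-239 + 337)*271) = -601318*(368 + 98*271) = -601318*(368 + 26558) = -601318*26926 = -16191088468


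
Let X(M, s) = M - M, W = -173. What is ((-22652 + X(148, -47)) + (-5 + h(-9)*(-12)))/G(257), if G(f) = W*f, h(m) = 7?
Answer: 22741/44461 ≈ 0.51148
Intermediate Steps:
G(f) = -173*f
X(M, s) = 0
((-22652 + X(148, -47)) + (-5 + h(-9)*(-12)))/G(257) = ((-22652 + 0) + (-5 + 7*(-12)))/((-173*257)) = (-22652 + (-5 - 84))/(-44461) = (-22652 - 89)*(-1/44461) = -22741*(-1/44461) = 22741/44461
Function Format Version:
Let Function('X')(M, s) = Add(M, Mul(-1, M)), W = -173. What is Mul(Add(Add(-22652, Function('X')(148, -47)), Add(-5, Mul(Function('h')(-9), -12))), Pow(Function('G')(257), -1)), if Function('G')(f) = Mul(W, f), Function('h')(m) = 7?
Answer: Rational(22741, 44461) ≈ 0.51148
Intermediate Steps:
Function('G')(f) = Mul(-173, f)
Function('X')(M, s) = 0
Mul(Add(Add(-22652, Function('X')(148, -47)), Add(-5, Mul(Function('h')(-9), -12))), Pow(Function('G')(257), -1)) = Mul(Add(Add(-22652, 0), Add(-5, Mul(7, -12))), Pow(Mul(-173, 257), -1)) = Mul(Add(-22652, Add(-5, -84)), Pow(-44461, -1)) = Mul(Add(-22652, -89), Rational(-1, 44461)) = Mul(-22741, Rational(-1, 44461)) = Rational(22741, 44461)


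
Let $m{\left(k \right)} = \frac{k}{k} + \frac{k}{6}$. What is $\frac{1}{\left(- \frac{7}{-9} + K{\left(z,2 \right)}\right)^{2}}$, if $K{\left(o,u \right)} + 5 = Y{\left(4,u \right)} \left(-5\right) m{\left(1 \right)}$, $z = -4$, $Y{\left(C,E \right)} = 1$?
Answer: $\frac{324}{32761} \approx 0.0098898$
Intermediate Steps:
$m{\left(k \right)} = 1 + \frac{k}{6}$ ($m{\left(k \right)} = 1 + k \frac{1}{6} = 1 + \frac{k}{6}$)
$K{\left(o,u \right)} = - \frac{65}{6}$ ($K{\left(o,u \right)} = -5 + 1 \left(-5\right) \left(1 + \frac{1}{6} \cdot 1\right) = -5 - 5 \left(1 + \frac{1}{6}\right) = -5 - \frac{35}{6} = - \frac{65}{6}$)
$\frac{1}{\left(- \frac{7}{-9} + K{\left(z,2 \right)}\right)^{2}} = \frac{1}{\left(- \frac{7}{-9} - \frac{65}{6}\right)^{2}} = \frac{1}{\left(\left(-7\right) \left(- \frac{1}{9}\right) - \frac{65}{6}\right)^{2}} = \frac{1}{\left(\frac{7}{9} - \frac{65}{6}\right)^{2}} = \frac{1}{\left(- \frac{181}{18}\right)^{2}} = \frac{1}{\frac{32761}{324}} = \frac{324}{32761}$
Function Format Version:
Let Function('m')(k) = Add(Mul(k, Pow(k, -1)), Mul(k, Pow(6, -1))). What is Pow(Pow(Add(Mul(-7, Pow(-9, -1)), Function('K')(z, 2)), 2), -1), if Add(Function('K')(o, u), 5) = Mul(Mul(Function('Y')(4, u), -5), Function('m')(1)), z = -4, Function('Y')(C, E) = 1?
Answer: Rational(324, 32761) ≈ 0.0098898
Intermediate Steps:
Function('m')(k) = Add(1, Mul(Rational(1, 6), k)) (Function('m')(k) = Add(1, Mul(k, Rational(1, 6))) = Add(1, Mul(Rational(1, 6), k)))
Function('K')(o, u) = Rational(-65, 6) (Function('K')(o, u) = Add(-5, Mul(Mul(1, -5), Add(1, Mul(Rational(1, 6), 1)))) = Add(-5, Mul(-5, Add(1, Rational(1, 6)))) = Add(-5, Mul(-5, Rational(7, 6))) = Add(-5, Rational(-35, 6)) = Rational(-65, 6))
Pow(Pow(Add(Mul(-7, Pow(-9, -1)), Function('K')(z, 2)), 2), -1) = Pow(Pow(Add(Mul(-7, Pow(-9, -1)), Rational(-65, 6)), 2), -1) = Pow(Pow(Add(Mul(-7, Rational(-1, 9)), Rational(-65, 6)), 2), -1) = Pow(Pow(Add(Rational(7, 9), Rational(-65, 6)), 2), -1) = Pow(Pow(Rational(-181, 18), 2), -1) = Pow(Rational(32761, 324), -1) = Rational(324, 32761)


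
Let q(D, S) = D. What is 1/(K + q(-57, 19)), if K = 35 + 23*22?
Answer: 1/484 ≈ 0.0020661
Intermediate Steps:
K = 541 (K = 35 + 506 = 541)
1/(K + q(-57, 19)) = 1/(541 - 57) = 1/484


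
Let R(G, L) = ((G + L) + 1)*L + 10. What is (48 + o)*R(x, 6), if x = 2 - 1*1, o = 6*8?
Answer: 5568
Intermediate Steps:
o = 48
x = 1 (x = 2 - 1 = 1)
R(G, L) = 10 + L*(1 + G + L) (R(G, L) = (1 + G + L)*L + 10 = L*(1 + G + L) + 10 = 10 + L*(1 + G + L))
(48 + o)*R(x, 6) = (48 + 48)*(10 + 6 + 6² + 1*6) = 96*(10 + 6 + 36 + 6) = 96*58 = 5568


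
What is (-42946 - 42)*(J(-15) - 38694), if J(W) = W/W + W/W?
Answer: 1663291696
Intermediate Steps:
J(W) = 2 (J(W) = 1 + 1 = 2)
(-42946 - 42)*(J(-15) - 38694) = (-42946 - 42)*(2 - 38694) = -42988*(-38692) = 1663291696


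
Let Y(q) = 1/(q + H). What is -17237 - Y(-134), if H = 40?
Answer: -1620277/94 ≈ -17237.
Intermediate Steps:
Y(q) = 1/(40 + q) (Y(q) = 1/(q + 40) = 1/(40 + q))
-17237 - Y(-134) = -17237 - 1/(40 - 134) = -17237 - 1/(-94) = -17237 - 1*(-1/94) = -17237 + 1/94 = -1620277/94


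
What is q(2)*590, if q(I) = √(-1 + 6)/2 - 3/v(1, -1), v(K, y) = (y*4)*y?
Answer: -885/2 + 295*√5 ≈ 217.14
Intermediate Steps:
v(K, y) = 4*y² (v(K, y) = (4*y)*y = 4*y²)
q(I) = -¾ + √5/2 (q(I) = √(-1 + 6)/2 - 3/(4*(-1)²) = √5*(½) - 3/(4*1) = √5/2 - 3/4 = √5/2 - 3*¼ = √5/2 - ¾ = -¾ + √5/2)
q(2)*590 = (-¾ + √5/2)*590 = -885/2 + 295*√5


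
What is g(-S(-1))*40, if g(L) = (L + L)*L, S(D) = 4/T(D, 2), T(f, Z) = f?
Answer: 1280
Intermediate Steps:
S(D) = 4/D
g(L) = 2*L² (g(L) = (2*L)*L = 2*L²)
g(-S(-1))*40 = (2*(-4/(-1))²)*40 = (2*(-4*(-1))²)*40 = (2*(-1*(-4))²)*40 = (2*4²)*40 = (2*16)*40 = 32*40 = 1280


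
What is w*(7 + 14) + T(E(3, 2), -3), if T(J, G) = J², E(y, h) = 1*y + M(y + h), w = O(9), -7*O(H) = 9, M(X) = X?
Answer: 37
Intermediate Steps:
O(H) = -9/7 (O(H) = -⅐*9 = -9/7)
w = -9/7 ≈ -1.2857
E(y, h) = h + 2*y (E(y, h) = 1*y + (y + h) = y + (h + y) = h + 2*y)
w*(7 + 14) + T(E(3, 2), -3) = -9*(7 + 14)/7 + (2 + 2*3)² = -9/7*21 + (2 + 6)² = -27 + 8² = -27 + 64 = 37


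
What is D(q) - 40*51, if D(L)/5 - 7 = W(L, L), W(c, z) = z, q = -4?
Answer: -2025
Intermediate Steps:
D(L) = 35 + 5*L
D(q) - 40*51 = (35 + 5*(-4)) - 40*51 = (35 - 20) - 2040 = 15 - 2040 = -2025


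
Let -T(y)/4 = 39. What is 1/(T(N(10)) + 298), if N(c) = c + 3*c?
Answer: 1/142 ≈ 0.0070423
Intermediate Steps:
N(c) = 4*c
T(y) = -156 (T(y) = -4*39 = -156)
1/(T(N(10)) + 298) = 1/(-156 + 298) = 1/142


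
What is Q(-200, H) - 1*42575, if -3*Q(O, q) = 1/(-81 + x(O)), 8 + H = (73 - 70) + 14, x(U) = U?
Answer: -35890724/843 ≈ -42575.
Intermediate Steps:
H = 9 (H = -8 + ((73 - 70) + 14) = -8 + (3 + 14) = -8 + 17 = 9)
Q(O, q) = -1/(3*(-81 + O))
Q(-200, H) - 1*42575 = -1/(-243 + 3*(-200)) - 1*42575 = -1/(-243 - 600) - 42575 = -1/(-843) - 42575 = -1*(-1/843) - 42575 = 1/843 - 42575 = -35890724/843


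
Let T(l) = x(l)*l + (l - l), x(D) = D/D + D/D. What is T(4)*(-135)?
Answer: -1080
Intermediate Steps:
x(D) = 2 (x(D) = 1 + 1 = 2)
T(l) = 2*l (T(l) = 2*l + (l - l) = 2*l + 0 = 2*l)
T(4)*(-135) = (2*4)*(-135) = 8*(-135) = -1080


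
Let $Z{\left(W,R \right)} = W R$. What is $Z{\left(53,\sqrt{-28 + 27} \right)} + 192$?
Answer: $192 + 53 i \approx 192.0 + 53.0 i$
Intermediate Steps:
$Z{\left(W,R \right)} = R W$
$Z{\left(53,\sqrt{-28 + 27} \right)} + 192 = \sqrt{-28 + 27} \cdot 53 + 192 = \sqrt{-1} \cdot 53 + 192 = i 53 + 192 = 53 i + 192 = 192 + 53 i$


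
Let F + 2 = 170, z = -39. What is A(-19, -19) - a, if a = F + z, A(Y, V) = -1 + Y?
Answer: -149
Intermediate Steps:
F = 168 (F = -2 + 170 = 168)
a = 129 (a = 168 - 39 = 129)
A(-19, -19) - a = (-1 - 19) - 1*129 = -20 - 129 = -149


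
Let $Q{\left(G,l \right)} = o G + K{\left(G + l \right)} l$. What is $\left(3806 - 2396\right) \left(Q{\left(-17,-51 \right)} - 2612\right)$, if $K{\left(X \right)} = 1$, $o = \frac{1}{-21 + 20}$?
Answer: $-3730860$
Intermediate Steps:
$o = -1$ ($o = \frac{1}{-1} = -1$)
$Q{\left(G,l \right)} = l - G$ ($Q{\left(G,l \right)} = - G + 1 l = - G + l = l - G$)
$\left(3806 - 2396\right) \left(Q{\left(-17,-51 \right)} - 2612\right) = \left(3806 - 2396\right) \left(\left(-51 - -17\right) - 2612\right) = 1410 \left(\left(-51 + 17\right) - 2612\right) = 1410 \left(-34 - 2612\right) = 1410 \left(-2646\right) = -3730860$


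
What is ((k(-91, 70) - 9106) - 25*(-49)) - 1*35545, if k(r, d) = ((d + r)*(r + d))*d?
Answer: -12556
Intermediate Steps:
k(r, d) = d*(d + r)² (k(r, d) = ((d + r)*(d + r))*d = (d + r)²*d = d*(d + r)²)
((k(-91, 70) - 9106) - 25*(-49)) - 1*35545 = ((70*(70 - 91)² - 9106) - 25*(-49)) - 1*35545 = ((70*(-21)² - 9106) + 1225) - 35545 = ((70*441 - 9106) + 1225) - 35545 = ((30870 - 9106) + 1225) - 35545 = (21764 + 1225) - 35545 = 22989 - 35545 = -12556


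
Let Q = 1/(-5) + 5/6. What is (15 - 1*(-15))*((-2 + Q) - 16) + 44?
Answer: -477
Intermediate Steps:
Q = 19/30 (Q = 1*(-1/5) + 5*(1/6) = -1/5 + 5/6 = 19/30 ≈ 0.63333)
(15 - 1*(-15))*((-2 + Q) - 16) + 44 = (15 - 1*(-15))*((-2 + 19/30) - 16) + 44 = (15 + 15)*(-41/30 - 16) + 44 = 30*(-521/30) + 44 = -521 + 44 = -477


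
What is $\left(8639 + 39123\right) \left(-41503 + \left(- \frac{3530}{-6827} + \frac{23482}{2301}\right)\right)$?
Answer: $- \frac{40588307209582}{20481} \approx -1.9818 \cdot 10^{9}$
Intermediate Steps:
$\left(8639 + 39123\right) \left(-41503 + \left(- \frac{3530}{-6827} + \frac{23482}{2301}\right)\right) = 47762 \left(-41503 + \left(\left(-3530\right) \left(- \frac{1}{6827}\right) + 23482 \cdot \frac{1}{2301}\right)\right) = 47762 \left(-41503 + \left(\frac{3530}{6827} + \frac{398}{39}\right)\right) = 47762 \left(-41503 + \frac{2854816}{266253}\right) = 47762 \left(- \frac{11047443443}{266253}\right) = - \frac{40588307209582}{20481}$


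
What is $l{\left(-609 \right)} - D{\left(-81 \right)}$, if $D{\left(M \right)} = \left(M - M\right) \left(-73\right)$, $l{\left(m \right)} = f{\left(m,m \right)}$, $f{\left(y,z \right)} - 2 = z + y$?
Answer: $-1216$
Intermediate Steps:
$f{\left(y,z \right)} = 2 + y + z$ ($f{\left(y,z \right)} = 2 + \left(z + y\right) = 2 + \left(y + z\right) = 2 + y + z$)
$l{\left(m \right)} = 2 + 2 m$ ($l{\left(m \right)} = 2 + m + m = 2 + 2 m$)
$D{\left(M \right)} = 0$ ($D{\left(M \right)} = 0 \left(-73\right) = 0$)
$l{\left(-609 \right)} - D{\left(-81 \right)} = \left(2 + 2 \left(-609\right)\right) - 0 = \left(2 - 1218\right) + 0 = -1216 + 0 = -1216$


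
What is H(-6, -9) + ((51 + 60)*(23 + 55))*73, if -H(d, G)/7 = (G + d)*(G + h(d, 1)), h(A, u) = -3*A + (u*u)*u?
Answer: 633084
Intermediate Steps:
h(A, u) = u³ - 3*A (h(A, u) = -3*A + u²*u = -3*A + u³ = u³ - 3*A)
H(d, G) = -7*(G + d)*(1 + G - 3*d) (H(d, G) = -7*(G + d)*(G + (1³ - 3*d)) = -7*(G + d)*(G + (1 - 3*d)) = -7*(G + d)*(1 + G - 3*d))
H(-6, -9) + ((51 + 60)*(23 + 55))*73 = (-7*(-9) - 7*(-6) - 7*(-9)² + 21*(-6)² + 14*(-9)*(-6)) + ((51 + 60)*(23 + 55))*73 = (63 + 42 - 7*81 + 21*36 + 756) + (111*78)*73 = (63 + 42 - 567 + 756 + 756) + 8658*73 = 1050 + 632034 = 633084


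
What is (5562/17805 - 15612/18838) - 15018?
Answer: -839561572554/55901765 ≈ -15019.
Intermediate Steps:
(5562/17805 - 15612/18838) - 15018 = (5562*(1/17805) - 15612*1/18838) - 15018 = (1854/5935 - 7806/9419) - 15018 = -28865784/55901765 - 15018 = -839561572554/55901765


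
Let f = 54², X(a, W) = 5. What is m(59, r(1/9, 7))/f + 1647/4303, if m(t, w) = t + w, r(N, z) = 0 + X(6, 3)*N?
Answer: 11382569/28231983 ≈ 0.40318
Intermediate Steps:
f = 2916
r(N, z) = 5*N (r(N, z) = 0 + 5*N = 5*N)
m(59, r(1/9, 7))/f + 1647/4303 = (59 + 5/9)/2916 + 1647/4303 = (59 + 5*(⅑))*(1/2916) + 1647*(1/4303) = (59 + 5/9)*(1/2916) + 1647/4303 = (536/9)*(1/2916) + 1647/4303 = 134/6561 + 1647/4303 = 11382569/28231983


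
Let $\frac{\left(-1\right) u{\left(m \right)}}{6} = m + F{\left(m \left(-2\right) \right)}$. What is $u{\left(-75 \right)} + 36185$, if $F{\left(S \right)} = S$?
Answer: $35735$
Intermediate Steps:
$u{\left(m \right)} = 6 m$ ($u{\left(m \right)} = - 6 \left(m + m \left(-2\right)\right) = - 6 \left(m - 2 m\right) = - 6 \left(- m\right) = 6 m$)
$u{\left(-75 \right)} + 36185 = 6 \left(-75\right) + 36185 = -450 + 36185 = 35735$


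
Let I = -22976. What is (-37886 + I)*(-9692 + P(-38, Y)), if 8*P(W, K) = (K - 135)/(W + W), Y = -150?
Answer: 9437535599/16 ≈ 5.8985e+8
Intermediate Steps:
P(W, K) = (-135 + K)/(16*W) (P(W, K) = ((K - 135)/(W + W))/8 = ((-135 + K)/((2*W)))/8 = ((-135 + K)*(1/(2*W)))/8 = ((-135 + K)/(2*W))/8 = (-135 + K)/(16*W))
(-37886 + I)*(-9692 + P(-38, Y)) = (-37886 - 22976)*(-9692 + (1/16)*(-135 - 150)/(-38)) = -60862*(-9692 + (1/16)*(-1/38)*(-285)) = -60862*(-9692 + 15/32) = -60862*(-310129/32) = 9437535599/16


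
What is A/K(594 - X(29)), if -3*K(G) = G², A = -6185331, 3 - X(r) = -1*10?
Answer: 18555993/337561 ≈ 54.971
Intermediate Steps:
X(r) = 13 (X(r) = 3 - (-1)*10 = 3 - 1*(-10) = 3 + 10 = 13)
K(G) = -G²/3
A/K(594 - X(29)) = -6185331*(-3/(594 - 1*13)²) = -6185331*(-3/(594 - 13)²) = -6185331/((-⅓*581²)) = -6185331/((-⅓*337561)) = -6185331/(-337561/3) = -6185331*(-3/337561) = 18555993/337561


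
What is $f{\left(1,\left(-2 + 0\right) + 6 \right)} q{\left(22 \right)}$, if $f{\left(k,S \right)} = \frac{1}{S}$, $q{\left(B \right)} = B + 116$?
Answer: $\frac{69}{2} \approx 34.5$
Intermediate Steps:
$q{\left(B \right)} = 116 + B$
$f{\left(1,\left(-2 + 0\right) + 6 \right)} q{\left(22 \right)} = \frac{116 + 22}{\left(-2 + 0\right) + 6} = \frac{1}{-2 + 6} \cdot 138 = \frac{1}{4} \cdot 138 = \frac{69}{2}$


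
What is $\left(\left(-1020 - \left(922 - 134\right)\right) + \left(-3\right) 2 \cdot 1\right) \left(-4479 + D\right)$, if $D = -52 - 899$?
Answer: $9850020$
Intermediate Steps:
$D = -951$ ($D = -52 - 899 = -951$)
$\left(\left(-1020 - \left(922 - 134\right)\right) + \left(-3\right) 2 \cdot 1\right) \left(-4479 + D\right) = \left(\left(-1020 - \left(922 - 134\right)\right) + \left(-3\right) 2 \cdot 1\right) \left(-4479 - 951\right) = \left(\left(-1020 - 788\right) - 6\right) \left(-5430\right) = \left(-1808 - 6\right) \left(-5430\right) = \left(-1814\right) \left(-5430\right) = 9850020$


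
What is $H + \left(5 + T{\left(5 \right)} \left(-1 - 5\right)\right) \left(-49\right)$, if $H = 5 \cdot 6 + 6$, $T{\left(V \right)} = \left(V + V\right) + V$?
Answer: $4201$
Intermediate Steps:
$T{\left(V \right)} = 3 V$ ($T{\left(V \right)} = 2 V + V = 3 V$)
$H = 36$ ($H = 30 + 6 = 36$)
$H + \left(5 + T{\left(5 \right)} \left(-1 - 5\right)\right) \left(-49\right) = 36 + \left(5 + 3 \cdot 5 \left(-1 - 5\right)\right) \left(-49\right) = 36 + \left(5 + 15 \left(-1 - 5\right)\right) \left(-49\right) = 36 + \left(5 + 15 \left(-6\right)\right) \left(-49\right) = 36 + \left(5 - 90\right) \left(-49\right) = 36 - -4165 = 36 + 4165 = 4201$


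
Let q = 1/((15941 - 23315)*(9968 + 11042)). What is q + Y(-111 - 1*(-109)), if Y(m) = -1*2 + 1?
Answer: -154927741/154927740 ≈ -1.0000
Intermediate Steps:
q = -1/154927740 (q = 1/(-7374*21010) = 1/(-154927740) = -1/154927740 ≈ -6.4546e-9)
Y(m) = -1 (Y(m) = -2 + 1 = -1)
q + Y(-111 - 1*(-109)) = -1/154927740 - 1 = -154927741/154927740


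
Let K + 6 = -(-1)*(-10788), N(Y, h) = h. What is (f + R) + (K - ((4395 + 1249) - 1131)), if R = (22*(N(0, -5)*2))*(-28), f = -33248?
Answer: -42395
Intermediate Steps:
K = -10794 (K = -6 - (-1)*(-10788) = -6 - 1*10788 = -6 - 10788 = -10794)
R = 6160 (R = (22*(-5*2))*(-28) = (22*(-10))*(-28) = -220*(-28) = 6160)
(f + R) + (K - ((4395 + 1249) - 1131)) = (-33248 + 6160) + (-10794 - ((4395 + 1249) - 1131)) = -27088 + (-10794 - (5644 - 1131)) = -27088 + (-10794 - 1*4513) = -27088 + (-10794 - 4513) = -27088 - 15307 = -42395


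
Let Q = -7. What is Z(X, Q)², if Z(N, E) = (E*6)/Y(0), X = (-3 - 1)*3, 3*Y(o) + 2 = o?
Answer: 3969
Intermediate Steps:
Y(o) = -⅔ + o/3
X = -12 (X = -4*3 = -12)
Z(N, E) = -9*E (Z(N, E) = (E*6)/(-⅔ + (⅓)*0) = (6*E)/(-⅔ + 0) = (6*E)/(-⅔) = (6*E)*(-3/2) = -9*E)
Z(X, Q)² = (-9*(-7))² = 63² = 3969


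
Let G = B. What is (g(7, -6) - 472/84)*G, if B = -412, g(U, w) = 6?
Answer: -3296/21 ≈ -156.95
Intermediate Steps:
G = -412
(g(7, -6) - 472/84)*G = (6 - 472/84)*(-412) = (6 - 472*1/84)*(-412) = (6 - 118/21)*(-412) = (8/21)*(-412) = -3296/21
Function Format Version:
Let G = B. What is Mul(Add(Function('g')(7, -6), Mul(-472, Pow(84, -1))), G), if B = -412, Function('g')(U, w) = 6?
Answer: Rational(-3296, 21) ≈ -156.95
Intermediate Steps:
G = -412
Mul(Add(Function('g')(7, -6), Mul(-472, Pow(84, -1))), G) = Mul(Add(6, Mul(-472, Pow(84, -1))), -412) = Mul(Add(6, Mul(-472, Rational(1, 84))), -412) = Mul(Add(6, Rational(-118, 21)), -412) = Mul(Rational(8, 21), -412) = Rational(-3296, 21)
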